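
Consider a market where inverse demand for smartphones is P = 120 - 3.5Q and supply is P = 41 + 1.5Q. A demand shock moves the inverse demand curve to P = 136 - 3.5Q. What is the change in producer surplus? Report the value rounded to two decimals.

Initial equilibrium: Q_0 = 15.8, P_0 = 64.7; CS_0 = (1/2)(15.8)(55.3) = 436.87, PS_0 = (1/2)(15.8)(23.7) = 187.23.
New equilibrium: 136 - 3.5Q = 41 + 1.5Q gives Q_1 = 19, P_1 = 69.5; CS_1 = 631.75, PS_1 = 270.75.
Change in producer surplus = 270.75 - 187.23 = 83.52.

83.52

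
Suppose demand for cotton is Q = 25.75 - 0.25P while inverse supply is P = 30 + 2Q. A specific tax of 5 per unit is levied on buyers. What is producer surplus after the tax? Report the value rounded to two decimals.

128.44

Rewriting demand in inverse form: P = 103 - 4Q.
Pre-tax equilibrium: 103 - 4Q = 30 + 2Q gives Q* = 12.1667, P* = 54.3333.
A tax on buyers shifts demand down by 5: (103 - 5) - 4Q = 30 + 2Q, so Q_t = 11.3333. Buyers pay P_b = 57.6667; sellers receive P_s = P_b - 5 = 52.6667.
Producer surplus is the triangle above supply below P_s: (1/2)(11.3333)(52.6667 - 30) = 128.4444.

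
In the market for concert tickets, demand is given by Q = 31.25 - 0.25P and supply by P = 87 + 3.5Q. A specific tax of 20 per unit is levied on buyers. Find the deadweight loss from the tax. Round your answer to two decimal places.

26.67

Rewriting demand in inverse form: P = 125 - 4Q.
Pre-tax equilibrium: 125 - 4Q = 87 + 3.5Q gives Q* = 5.0667, P* = 104.7333.
With the tax, buyers' net willingness to pay falls by 20: (125 - 20) - 4Q = 87 + 3.5Q, so Q_t = 2.4. Buyers pay P_b = 115.4; sellers receive P_s = P_b - 20 = 95.4.
The welfare triangle lost has base Q* - Q_t = 2.6667 and height t = 20, so DWL = (1/2)(2.6667)(20) = 26.6667.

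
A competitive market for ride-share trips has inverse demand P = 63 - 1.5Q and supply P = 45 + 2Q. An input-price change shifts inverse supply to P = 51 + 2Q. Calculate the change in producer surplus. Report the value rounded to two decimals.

Initial equilibrium: Q_0 = 5.1429, P_0 = 55.2857; CS_0 = (1/2)(5.1429)(7.7143) = 19.8367, PS_0 = (1/2)(5.1429)(10.2857) = 26.449.
New equilibrium: 63 - 1.5Q = 51 + 2Q gives Q_1 = 3.4286, P_1 = 57.8571; CS_1 = 8.8163, PS_1 = 11.7551.
Change in producer surplus = 11.7551 - 26.449 = -14.6939.

-14.69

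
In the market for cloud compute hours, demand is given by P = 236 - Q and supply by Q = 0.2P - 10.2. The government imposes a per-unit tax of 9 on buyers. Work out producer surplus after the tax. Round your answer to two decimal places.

2151.11

Rewriting supply in inverse form: P = 51 + 5Q.
Pre-tax equilibrium: 236 - Q = 51 + 5Q gives Q* = 30.8333, P* = 205.1667.
With the tax, buyers' net willingness to pay falls by 9: (236 - 9) - Q = 51 + 5Q, so Q_t = 29.3333. Buyers pay P_b = 206.6667; sellers receive P_s = P_b - 9 = 197.6667.
Producer surplus is the triangle above supply below P_s: (1/2)(29.3333)(197.6667 - 51) = 2151.1111.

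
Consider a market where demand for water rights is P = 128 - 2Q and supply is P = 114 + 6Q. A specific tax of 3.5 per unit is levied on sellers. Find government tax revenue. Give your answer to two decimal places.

4.59

Pre-tax equilibrium: 128 - 2Q = 114 + 6Q gives Q* = 1.75, P* = 124.5.
With the tax, sellers need 3.5 more per unit: 128 - 2Q = 114 + 6Q + 3.5, so Q_t = 1.3125. Buyers pay P_b = 125.375; sellers receive P_s = P_b - 3.5 = 121.875.
Revenue is the tax times quantity traded: 3.5 x 1.3125 = 4.5938.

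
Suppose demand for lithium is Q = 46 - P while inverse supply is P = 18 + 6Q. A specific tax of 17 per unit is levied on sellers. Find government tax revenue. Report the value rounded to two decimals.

Rewriting demand in inverse form: P = 46 - Q.
Pre-tax equilibrium: 46 - Q = 18 + 6Q gives Q* = 4, P* = 42.
With the tax, sellers need 17 more per unit: 46 - Q = 18 + 6Q + 17, so Q_t = 1.5714. Buyers pay P_b = 44.4286; sellers receive P_s = P_b - 17 = 27.4286.
Tax revenue = t x Q_t = 17 x 1.5714 = 26.7143.

26.71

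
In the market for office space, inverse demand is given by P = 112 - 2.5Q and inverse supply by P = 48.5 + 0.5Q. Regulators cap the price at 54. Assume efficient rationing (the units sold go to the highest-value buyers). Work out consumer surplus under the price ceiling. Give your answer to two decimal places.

Free-market equilibrium: 112 - 2.5Q = 48.5 + 0.5Q gives Q* = 21.1667, P* = 59.0833.
At P = 54, sellers supply (54 - 48.5)/0.5 = 11 while buyers want more, so the quantity traded is 11 at price 54.
The demand price at Q = 11 is 84.5. CS is the trapezoid between demand and 54 over [0, 11]: (1/2)[(112 - 54) + (84.5 - 54)](11) = 486.75.

486.75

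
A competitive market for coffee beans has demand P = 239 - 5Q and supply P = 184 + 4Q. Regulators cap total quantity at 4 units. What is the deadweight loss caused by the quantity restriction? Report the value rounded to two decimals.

Unrestricted equilibrium: Q* = (239 - 184)/(5 + 4) = 6.1111.
At Q = 4 the demand price is 239 - 5(4) = 219 and the supply price is 184 + 4(4) = 200.
Deadweight loss is the triangle between the curves from 4 to 6.1111: (1/2)(219 - 200)(6.1111 - 4) = 20.0556.

20.06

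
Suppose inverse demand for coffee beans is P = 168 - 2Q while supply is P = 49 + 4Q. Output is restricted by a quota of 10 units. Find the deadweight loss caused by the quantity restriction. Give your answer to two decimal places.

Without the quota, 168 - 2Q = 49 + 4Q gives Q* = 19.8333.
At Q = 10 the demand price is 168 - 2(10) = 148 and the supply price is 49 + 4(10) = 89.
DWL = (1/2)(gap between curves at 10) x (Q* - 10) = (1/2)(59)(9.8333) = 290.0833.

290.08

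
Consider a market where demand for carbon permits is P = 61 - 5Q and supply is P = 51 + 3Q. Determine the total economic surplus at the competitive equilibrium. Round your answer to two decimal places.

6.25

Equilibrium: 61 - 5Q = 51 + 3Q, so Q* = 1.25 and P* = 54.75.
Total surplus is the full triangle between the curves from 0 to Q*: (1/2)(1.25)(61 - 51) = 6.25.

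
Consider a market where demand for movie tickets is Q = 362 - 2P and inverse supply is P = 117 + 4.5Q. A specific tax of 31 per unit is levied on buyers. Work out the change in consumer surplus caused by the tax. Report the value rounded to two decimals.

Rewriting demand in inverse form: P = 181 - 0.5Q.
Without the tax, 181 - 0.5Q = 117 + 4.5Q so Q* = 12.8 and P* = 174.6.
A tax on buyers shifts demand down by 31: (181 - 31) - 0.5Q = 117 + 4.5Q, so Q_t = 6.6. Buyers pay P_b = 177.7; sellers receive P_s = P_b - 31 = 146.7.
Consumers lose the trapezoid between P* and P_b out to Q_t plus the triangle from Q_t to Q*: change in CS = 10.89 - 40.96 = -30.07.

-30.07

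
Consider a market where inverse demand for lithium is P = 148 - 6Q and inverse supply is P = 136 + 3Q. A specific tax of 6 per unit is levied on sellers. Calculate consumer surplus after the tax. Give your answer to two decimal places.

1.33

Pre-tax equilibrium: 148 - 6Q = 136 + 3Q gives Q* = 1.3333, P* = 140.
With the tax, sellers need 6 more per unit: 148 - 6Q = 136 + 3Q + 6, so Q_t = 0.6667. Buyers pay P_b = 144; sellers receive P_s = P_b - 6 = 138.
CS = (1/2)(Q_t)(148 - P_b) = (1/2)(0.6667)(4) = 1.3333.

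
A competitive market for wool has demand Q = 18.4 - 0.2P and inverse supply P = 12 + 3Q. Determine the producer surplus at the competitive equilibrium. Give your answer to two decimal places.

150.00

Rewriting demand in inverse form: P = 92 - 5Q.
Set 92 - 5Q = 12 + 3Q, which gives 80 = 8Q, so Q* = 10 and P* = 92 - 5(10) = 42.
The supply curve's price intercept is 12, so PS = (1/2)(Q*)(P* - 12) = (1/2)(10)(30) = 150.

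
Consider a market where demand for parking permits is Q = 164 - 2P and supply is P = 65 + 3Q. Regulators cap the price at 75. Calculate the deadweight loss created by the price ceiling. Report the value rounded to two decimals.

4.06

Rewriting demand in inverse form: P = 82 - 0.5Q.
Free-market equilibrium: 82 - 0.5Q = 65 + 3Q gives Q* = 4.8571, P* = 79.5714.
At the ceiling price 75, quantity supplied is (75 - 65)/3 = 3.3333; supply is the short side, so Q = 3.3333 trades at P = 75.
The lost-trades triangle has base Q* - 3.3333 = 1.5238 and height equal to the gap between the curves at Q = 3.3333, which is 80.3333 - 75 = 5.3333. DWL = (1/2)(1.5238)(5.3333) = 4.0635.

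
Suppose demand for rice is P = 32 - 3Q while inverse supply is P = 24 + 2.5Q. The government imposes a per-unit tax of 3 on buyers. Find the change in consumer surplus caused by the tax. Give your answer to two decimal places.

-1.93

Pre-tax equilibrium: 32 - 3Q = 24 + 2.5Q gives Q* = 1.4545, P* = 27.6364.
A tax on buyers shifts demand down by 3: (32 - 3) - 3Q = 24 + 2.5Q, so Q_t = 0.9091. Buyers pay P_b = 29.2727; sellers receive P_s = P_b - 3 = 26.2727.
Consumers lose the trapezoid between P* and P_b out to Q_t plus the triangle from Q_t to Q*: change in CS = 1.2397 - 3.1736 = -1.9339.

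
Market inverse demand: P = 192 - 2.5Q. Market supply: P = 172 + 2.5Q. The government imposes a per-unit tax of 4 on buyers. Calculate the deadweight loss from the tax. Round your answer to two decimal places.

1.60

Without the tax, 192 - 2.5Q = 172 + 2.5Q so Q* = 4 and P* = 182.
With the tax, buyers' net willingness to pay falls by 4: (192 - 4) - 2.5Q = 172 + 2.5Q, so Q_t = 3.2. Buyers pay P_b = 184; sellers receive P_s = P_b - 4 = 180.
The welfare triangle lost has base Q* - Q_t = 0.8 and height t = 4, so DWL = (1/2)(0.8)(4) = 1.6.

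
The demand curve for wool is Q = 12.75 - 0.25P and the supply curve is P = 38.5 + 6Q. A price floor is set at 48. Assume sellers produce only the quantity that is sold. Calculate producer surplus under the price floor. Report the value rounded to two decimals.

Rewriting demand in inverse form: P = 51 - 4Q.
Without the control, 51 - 4Q = 38.5 + 6Q so Q* = 1.25 and P* = 46.
At the floor price 48, quantity demanded is (51 - 48)/4 = 0.75; demand is the short side, so Q = 0.75 trades at P = 48.
The supply price at Q = 0.75 is 43. PS is the trapezoid between 48 and supply over [0, 0.75]: (1/2)[(48 - 38.5) + (48 - 43)](0.75) = 5.4375.

5.44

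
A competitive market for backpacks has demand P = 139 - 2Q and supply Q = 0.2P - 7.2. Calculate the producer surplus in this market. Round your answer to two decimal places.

541.28

Rewriting supply in inverse form: P = 36 + 5Q.
Setting demand equal to supply, 103 = 7Q, so Q* = 14.7143 and P* = 109.5714.
PS is the area between P* and the supply curve from 0 to Q*: (1/2)(14.7143)(73.5714) = 541.2755.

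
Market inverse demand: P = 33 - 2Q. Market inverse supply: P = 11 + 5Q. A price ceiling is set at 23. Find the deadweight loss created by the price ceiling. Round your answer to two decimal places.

Free-market equilibrium: 33 - 2Q = 11 + 5Q gives Q* = 3.1429, P* = 26.7143.
At the ceiling price 23, quantity supplied is (23 - 11)/5 = 2.4; supply is the short side, so Q = 2.4 trades at P = 23.
At Q = 2.4 the demand price is 28.2 and the supply price is 23. Deadweight loss is the triangle between the curves from 2.4 to 3.1429: (1/2)(28.2 - 23)(3.1429 - 2.4) = 1.9314.

1.93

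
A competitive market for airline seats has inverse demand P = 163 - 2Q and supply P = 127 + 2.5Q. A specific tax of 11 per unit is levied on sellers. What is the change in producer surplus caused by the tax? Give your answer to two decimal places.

Without the tax, 163 - 2Q = 127 + 2.5Q so Q* = 8 and P* = 147.
A tax on sellers shifts supply up by 11: 163 - 2Q = 127 + 2.5Q + 11, so Q_t = 5.5556. Buyers pay P_b = 151.8889; sellers receive P_s = P_b - 11 = 140.8889.
PS falls from (1/2)(8)(20) = 80 to (1/2)(5.5556)(13.8889) = 38.5802, a change of -41.4198.

-41.42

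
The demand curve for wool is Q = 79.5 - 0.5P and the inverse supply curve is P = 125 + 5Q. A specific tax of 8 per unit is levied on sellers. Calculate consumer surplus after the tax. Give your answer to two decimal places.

13.80

Rewriting demand in inverse form: P = 159 - 2Q.
Without the tax, 159 - 2Q = 125 + 5Q so Q* = 4.8571 and P* = 149.2857.
A tax on sellers shifts supply up by 8: 159 - 2Q = 125 + 5Q + 8, so Q_t = 3.7143. Buyers pay P_b = 151.5714; sellers receive P_s = P_b - 8 = 143.5714.
Consumer surplus is the triangle under demand above P_b: (1/2)(3.7143)(159 - 151.5714) = 13.7959.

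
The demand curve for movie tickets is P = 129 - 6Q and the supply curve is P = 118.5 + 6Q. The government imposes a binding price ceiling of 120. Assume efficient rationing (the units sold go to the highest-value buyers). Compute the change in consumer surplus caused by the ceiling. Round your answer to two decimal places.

-0.23

Free-market equilibrium: 129 - 6Q = 118.5 + 6Q gives Q* = 0.875, P* = 123.75.
At the ceiling price 120, quantity supplied is (120 - 118.5)/6 = 0.25; supply is the short side, so Q = 0.25 trades at P = 120.
CS goes from (1/2)(0.875)(5.25) = 2.2969 to 2.0625 (computed as (129 - 120)(0.25) - (1/2)(6)(0.25)^2), a change of -0.2344.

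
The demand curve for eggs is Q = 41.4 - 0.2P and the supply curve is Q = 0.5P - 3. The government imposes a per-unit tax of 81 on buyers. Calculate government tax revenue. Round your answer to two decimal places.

Rewriting demand in inverse form: P = 207 - 5Q.
Rewriting supply in inverse form: P = 6 + 2Q.
Pre-tax equilibrium: 207 - 5Q = 6 + 2Q gives Q* = 28.7143, P* = 63.4286.
With the tax, buyers' net willingness to pay falls by 81: (207 - 81) - 5Q = 6 + 2Q, so Q_t = 17.1429. Buyers pay P_b = 121.2857; sellers receive P_s = P_b - 81 = 40.2857.
Tax revenue = t x Q_t = 81 x 17.1429 = 1388.5714.

1388.57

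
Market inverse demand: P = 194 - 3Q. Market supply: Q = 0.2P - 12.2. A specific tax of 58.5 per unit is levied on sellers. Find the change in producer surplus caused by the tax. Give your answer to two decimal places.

Rewriting supply in inverse form: P = 61 + 5Q.
Without the tax, 194 - 3Q = 61 + 5Q so Q* = 16.625 and P* = 144.125.
A tax on sellers shifts supply up by 58.5: 194 - 3Q = 61 + 5Q + 58.5, so Q_t = 9.3125. Buyers pay P_b = 166.0625; sellers receive P_s = P_b - 58.5 = 107.5625.
Producers lose the trapezoid between P_s and P* out to Q_t plus the triangle from Q_t to Q*: change in PS = 216.8066 - 690.9766 = -474.1699.

-474.17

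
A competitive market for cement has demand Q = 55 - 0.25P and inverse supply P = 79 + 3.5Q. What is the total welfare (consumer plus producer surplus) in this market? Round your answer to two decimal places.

1325.40

Rewriting demand in inverse form: P = 220 - 4Q.
Set 220 - 4Q = 79 + 3.5Q, which gives 141 = 7.5Q, so Q* = 18.8 and P* = 220 - 4(18.8) = 144.8.
CS = (1/2)(18.8)(75.2) = 706.88 and PS = (1/2)(18.8)(65.8) = 618.52, so total surplus = 1325.4.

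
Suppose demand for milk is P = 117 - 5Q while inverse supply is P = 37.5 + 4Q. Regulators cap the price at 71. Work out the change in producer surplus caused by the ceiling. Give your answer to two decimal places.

-15.77

Without the control, 117 - 5Q = 37.5 + 4Q so Q* = 8.8333 and P* = 72.8333.
At the ceiling price 71, quantity supplied is (71 - 37.5)/4 = 8.375; supply is the short side, so Q = 8.375 trades at P = 71.
PS goes from (1/2)(8.8333)(35.3333) = 156.0556 to 140.2812 (computed as (71 - 37.5)(8.375) - (1/2)(4)(8.375)^2), a change of -15.7743.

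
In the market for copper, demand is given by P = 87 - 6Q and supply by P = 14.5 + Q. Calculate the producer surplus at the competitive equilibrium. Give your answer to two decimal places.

53.64

Set 87 - 6Q = 14.5 + Q, which gives 72.5 = 7Q, so Q* = 10.3571 and P* = 87 - 6(10.3571) = 24.8571.
Producer surplus is the triangle above supply below P*: (1/2)(10.3571)(24.8571 - 14.5) = (1/2)(10.3571)(10.3571) = 53.6352.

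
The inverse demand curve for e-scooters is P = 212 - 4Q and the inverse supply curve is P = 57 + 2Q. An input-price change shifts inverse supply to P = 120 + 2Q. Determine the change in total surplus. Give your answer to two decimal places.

Initial equilibrium: Q_0 = 25.8333, P_0 = 108.6667; CS_0 = (1/2)(25.8333)(103.3333) = 1334.7222, PS_0 = (1/2)(25.8333)(51.6667) = 667.3611.
New equilibrium: 212 - 4Q = 120 + 2Q gives Q_1 = 15.3333, P_1 = 150.6667; CS_1 = 470.2222, PS_1 = 235.1111.
Change in total surplus = (470.2222 + 235.1111) - (1334.7222 + 667.3611) = -1296.75.

-1296.75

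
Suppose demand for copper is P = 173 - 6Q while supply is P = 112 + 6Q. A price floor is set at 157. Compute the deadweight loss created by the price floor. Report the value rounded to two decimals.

35.04

Free-market equilibrium: 173 - 6Q = 112 + 6Q gives Q* = 5.0833, P* = 142.5.
At the floor price 157, quantity demanded is (173 - 157)/6 = 2.6667; demand is the short side, so Q = 2.6667 trades at P = 157.
At Q = 2.6667 the demand price is 157 and the supply price is 128. Deadweight loss is the triangle between the curves from 2.6667 to 5.0833: (1/2)(157 - 128)(5.0833 - 2.6667) = 35.0417.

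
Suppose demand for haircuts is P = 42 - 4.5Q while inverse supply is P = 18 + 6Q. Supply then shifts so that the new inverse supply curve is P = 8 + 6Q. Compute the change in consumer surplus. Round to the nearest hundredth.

11.84

Initial equilibrium: Q_0 = 2.2857, P_0 = 31.7143; CS_0 = (1/2)(2.2857)(10.2857) = 11.7551, PS_0 = (1/2)(2.2857)(13.7143) = 15.6735.
New equilibrium: 42 - 4.5Q = 8 + 6Q gives Q_1 = 3.2381, P_1 = 27.4286; CS_1 = 23.5918, PS_1 = 31.4558.
Change in consumer surplus = 23.5918 - 11.7551 = 11.8367.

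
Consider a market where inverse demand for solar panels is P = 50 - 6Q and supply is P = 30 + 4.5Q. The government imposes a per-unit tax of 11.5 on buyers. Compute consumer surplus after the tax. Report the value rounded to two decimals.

1.97

Without the tax, 50 - 6Q = 30 + 4.5Q so Q* = 1.9048 and P* = 38.5714.
A tax on buyers shifts demand down by 11.5: (50 - 11.5) - 6Q = 30 + 4.5Q, so Q_t = 0.8095. Buyers pay P_b = 45.1429; sellers receive P_s = P_b - 11.5 = 33.6429.
Consumer surplus is the triangle under demand above P_b: (1/2)(0.8095)(50 - 45.1429) = 1.966.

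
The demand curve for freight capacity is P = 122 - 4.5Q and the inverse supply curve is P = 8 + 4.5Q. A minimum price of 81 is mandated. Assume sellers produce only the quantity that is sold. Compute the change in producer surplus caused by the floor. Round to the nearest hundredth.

117.33

Free-market equilibrium: 122 - 4.5Q = 8 + 4.5Q gives Q* = 12.6667, P* = 65.
At the floor price 81, quantity demanded is (122 - 81)/4.5 = 9.1111; demand is the short side, so Q = 9.1111 trades at P = 81.
PS goes from (1/2)(12.6667)(57) = 361 to 478.3333 (computed as (81 - 8)(9.1111) - (1/2)(4.5)(9.1111)^2), a change of 117.3333.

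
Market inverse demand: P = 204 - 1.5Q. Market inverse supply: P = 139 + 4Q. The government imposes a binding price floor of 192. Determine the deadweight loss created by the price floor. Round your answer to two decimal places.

Without the control, 204 - 1.5Q = 139 + 4Q so Q* = 11.8182 and P* = 186.2727.
At P = 192, buyers demand (204 - 192)/1.5 = 8 while sellers would supply more, so the quantity traded is 8 at price 192.
The lost-trades triangle has base Q* - 8 = 3.8182 and height equal to the gap between the curves at Q = 8, which is 192 - 171 = 21. DWL = (1/2)(3.8182)(21) = 40.0909.

40.09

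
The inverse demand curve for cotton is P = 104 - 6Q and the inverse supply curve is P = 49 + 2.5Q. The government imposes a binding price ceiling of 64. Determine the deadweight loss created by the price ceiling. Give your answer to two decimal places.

Free-market equilibrium: 104 - 6Q = 49 + 2.5Q gives Q* = 6.4706, P* = 65.1765.
At P = 64, sellers supply (64 - 49)/2.5 = 6 while buyers want more, so the quantity traded is 6 at price 64.
At Q = 6 the demand price is 68 and the supply price is 64. Deadweight loss is the triangle between the curves from 6 to 6.4706: (1/2)(68 - 64)(6.4706 - 6) = 0.9412.

0.94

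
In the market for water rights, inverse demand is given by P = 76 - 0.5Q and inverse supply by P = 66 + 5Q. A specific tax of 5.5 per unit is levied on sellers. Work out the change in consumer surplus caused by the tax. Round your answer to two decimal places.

-0.66

Without the tax, 76 - 0.5Q = 66 + 5Q so Q* = 1.8182 and P* = 75.0909.
A tax on sellers shifts supply up by 5.5: 76 - 0.5Q = 66 + 5Q + 5.5, so Q_t = 0.8182. Buyers pay P_b = 75.5909; sellers receive P_s = P_b - 5.5 = 70.0909.
CS falls from (1/2)(1.8182)(0.9091) = 0.8264 to (1/2)(0.8182)(0.4091) = 0.1674, a change of -0.6591.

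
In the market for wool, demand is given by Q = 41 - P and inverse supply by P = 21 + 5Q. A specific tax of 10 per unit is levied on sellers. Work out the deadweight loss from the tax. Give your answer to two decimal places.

Rewriting demand in inverse form: P = 41 - Q.
Pre-tax equilibrium: 41 - Q = 21 + 5Q gives Q* = 3.3333, P* = 37.6667.
A tax on sellers shifts supply up by 10: 41 - Q = 21 + 5Q + 10, so Q_t = 1.6667. Buyers pay P_b = 39.3333; sellers receive P_s = P_b - 10 = 29.3333.
The welfare triangle lost has base Q* - Q_t = 1.6667 and height t = 10, so DWL = (1/2)(1.6667)(10) = 8.3333.

8.33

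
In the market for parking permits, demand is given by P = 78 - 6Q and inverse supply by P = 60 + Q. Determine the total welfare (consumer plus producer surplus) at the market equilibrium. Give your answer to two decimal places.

Set 78 - 6Q = 60 + Q, which gives 18 = 7Q, so Q* = 2.5714 and P* = 78 - 6(2.5714) = 62.5714.
Total surplus is the full triangle between the curves from 0 to Q*: (1/2)(2.5714)(78 - 60) = 23.1429.

23.14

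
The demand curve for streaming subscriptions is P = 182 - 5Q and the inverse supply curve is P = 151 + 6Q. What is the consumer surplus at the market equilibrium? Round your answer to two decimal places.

Equilibrium: 182 - 5Q = 151 + 6Q, so Q* = 2.8182 and P* = 167.9091.
Consumer surplus is the triangle under demand above P*: (1/2)(2.8182)(182 - 167.9091) = (1/2)(2.8182)(14.0909) = 19.8554.

19.86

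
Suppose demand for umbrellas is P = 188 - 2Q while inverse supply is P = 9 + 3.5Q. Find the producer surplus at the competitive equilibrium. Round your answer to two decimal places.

Equilibrium: 188 - 2Q = 9 + 3.5Q, so Q* = 32.5455 and P* = 122.9091.
The supply curve's price intercept is 9, so PS = (1/2)(Q*)(P* - 9) = (1/2)(32.5455)(113.9091) = 1853.6116.

1853.61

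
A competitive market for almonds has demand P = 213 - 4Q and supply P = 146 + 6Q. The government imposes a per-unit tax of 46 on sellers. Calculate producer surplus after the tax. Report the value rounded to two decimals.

13.23

Without the tax, 213 - 4Q = 146 + 6Q so Q* = 6.7 and P* = 186.2.
With the tax, sellers need 46 more per unit: 213 - 4Q = 146 + 6Q + 46, so Q_t = 2.1. Buyers pay P_b = 204.6; sellers receive P_s = P_b - 46 = 158.6.
Producer surplus is the triangle above supply below P_s: (1/2)(2.1)(158.6 - 146) = 13.23.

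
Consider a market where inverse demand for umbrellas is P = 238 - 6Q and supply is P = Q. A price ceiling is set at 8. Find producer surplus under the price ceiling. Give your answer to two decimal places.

32.00

Free-market equilibrium: 238 - 6Q = Q gives Q* = 34, P* = 34.
At P = 8, sellers supply (8 - 0)/1 = 8 while buyers want more, so the quantity traded is 8 at price 8.
PS is the triangle above supply below 8: (1/2)(8)(8 - 0) = 32.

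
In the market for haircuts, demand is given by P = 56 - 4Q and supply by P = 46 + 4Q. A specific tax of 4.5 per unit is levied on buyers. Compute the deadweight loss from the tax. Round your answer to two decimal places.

Without the tax, 56 - 4Q = 46 + 4Q so Q* = 1.25 and P* = 51.
With the tax, buyers' net willingness to pay falls by 4.5: (56 - 4.5) - 4Q = 46 + 4Q, so Q_t = 0.6875. Buyers pay P_b = 53.25; sellers receive P_s = P_b - 4.5 = 48.75.
Deadweight loss is the triangle between the curves from Q_t to Q*: (1/2)(1.25 - 0.6875)(4.5) = 1.2656.

1.27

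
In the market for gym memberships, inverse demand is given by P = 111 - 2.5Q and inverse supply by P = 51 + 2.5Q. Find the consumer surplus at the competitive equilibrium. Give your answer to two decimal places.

180.00

Equilibrium: 111 - 2.5Q = 51 + 2.5Q, so Q* = 12 and P* = 81.
Consumer surplus is the triangle under demand above P*: (1/2)(12)(111 - 81) = (1/2)(12)(30) = 180.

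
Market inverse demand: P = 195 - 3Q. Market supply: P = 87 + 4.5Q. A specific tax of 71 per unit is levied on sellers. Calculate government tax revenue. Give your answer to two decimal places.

Without the tax, 195 - 3Q = 87 + 4.5Q so Q* = 14.4 and P* = 151.8.
A tax on sellers shifts supply up by 71: 195 - 3Q = 87 + 4.5Q + 71, so Q_t = 4.9333. Buyers pay P_b = 180.2; sellers receive P_s = P_b - 71 = 109.2.
Revenue is the tax times quantity traded: 71 x 4.9333 = 350.2667.

350.27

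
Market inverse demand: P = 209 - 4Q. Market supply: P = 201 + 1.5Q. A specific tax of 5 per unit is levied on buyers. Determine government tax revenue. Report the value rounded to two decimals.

Pre-tax equilibrium: 209 - 4Q = 201 + 1.5Q gives Q* = 1.4545, P* = 203.1818.
A tax on buyers shifts demand down by 5: (209 - 5) - 4Q = 201 + 1.5Q, so Q_t = 0.5455. Buyers pay P_b = 206.8182; sellers receive P_s = P_b - 5 = 201.8182.
Revenue is the tax times quantity traded: 5 x 0.5455 = 2.7273.

2.73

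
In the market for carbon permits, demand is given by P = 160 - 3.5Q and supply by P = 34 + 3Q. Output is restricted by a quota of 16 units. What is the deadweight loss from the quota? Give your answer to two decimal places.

37.23

Unrestricted equilibrium: Q* = (160 - 34)/(3.5 + 3) = 19.3846.
At Q = 16 the demand price is 160 - 3.5(16) = 104 and the supply price is 34 + 3(16) = 82.
Deadweight loss is the triangle between the curves from 16 to 19.3846: (1/2)(104 - 82)(19.3846 - 16) = 37.2308.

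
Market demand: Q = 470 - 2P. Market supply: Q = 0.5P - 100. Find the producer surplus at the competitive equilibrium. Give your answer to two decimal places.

196.00

Rewriting demand in inverse form: P = 235 - 0.5Q.
Rewriting supply in inverse form: P = 200 + 2Q.
Setting demand equal to supply, 35 = 2.5Q, so Q* = 14 and P* = 228.
PS is the area between P* and the supply curve from 0 to Q*: (1/2)(14)(28) = 196.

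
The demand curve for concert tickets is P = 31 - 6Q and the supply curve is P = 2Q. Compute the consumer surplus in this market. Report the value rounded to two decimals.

45.05

Setting demand equal to supply, 31 = 8Q, so Q* = 3.875 and P* = 7.75.
CS is the area between the demand curve and P* from 0 to Q*: (1/2)(3.875)(23.25) = 45.0469.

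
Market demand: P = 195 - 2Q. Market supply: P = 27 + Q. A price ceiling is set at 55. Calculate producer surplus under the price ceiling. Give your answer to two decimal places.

Without the control, 195 - 2Q = 27 + Q so Q* = 56 and P* = 83.
At the ceiling price 55, quantity supplied is (55 - 27)/1 = 28; supply is the short side, so Q = 28 trades at P = 55.
PS is the triangle above supply below 55: (1/2)(28)(55 - 27) = 392.

392.00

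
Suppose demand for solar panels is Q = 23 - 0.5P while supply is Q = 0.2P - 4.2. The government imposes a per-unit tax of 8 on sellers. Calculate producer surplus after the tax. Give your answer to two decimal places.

14.74

Rewriting demand in inverse form: P = 46 - 2Q.
Rewriting supply in inverse form: P = 21 + 5Q.
Without the tax, 46 - 2Q = 21 + 5Q so Q* = 3.5714 and P* = 38.8571.
A tax on sellers shifts supply up by 8: 46 - 2Q = 21 + 5Q + 8, so Q_t = 2.4286. Buyers pay P_b = 41.1429; sellers receive P_s = P_b - 8 = 33.1429.
Producer surplus is the triangle above supply below P_s: (1/2)(2.4286)(33.1429 - 21) = 14.7449.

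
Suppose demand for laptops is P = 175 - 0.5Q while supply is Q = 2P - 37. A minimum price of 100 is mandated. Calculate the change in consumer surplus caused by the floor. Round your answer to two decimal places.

Rewriting supply in inverse form: P = 18.5 + 0.5Q.
Free-market equilibrium: 175 - 0.5Q = 18.5 + 0.5Q gives Q* = 156.5, P* = 96.75.
At P = 100, buyers demand (175 - 100)/0.5 = 150 while sellers would supply more, so the quantity traded is 150 at price 100.
CS goes from (1/2)(156.5)(78.25) = 6123.0625 to 5625 (computed as (175 - 100)(150) - (1/2)(0.5)(150)^2), a change of -498.0625.

-498.06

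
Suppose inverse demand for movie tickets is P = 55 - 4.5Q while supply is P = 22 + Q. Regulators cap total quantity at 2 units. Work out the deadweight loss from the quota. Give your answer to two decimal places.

44.00

Without the quota, 55 - 4.5Q = 22 + Q gives Q* = 6.
At Q = 2 the demand price is 55 - 4.5(2) = 46 and the supply price is 22 + (2) = 24.
DWL = (1/2)(gap between curves at 2) x (Q* - 2) = (1/2)(22)(4) = 44.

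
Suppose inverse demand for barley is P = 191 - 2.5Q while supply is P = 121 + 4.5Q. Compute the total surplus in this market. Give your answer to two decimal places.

350.00

Set 191 - 2.5Q = 121 + 4.5Q, which gives 70 = 7Q, so Q* = 10 and P* = 191 - 2.5(10) = 166.
Total surplus is the full triangle between the curves from 0 to Q*: (1/2)(10)(191 - 121) = 350.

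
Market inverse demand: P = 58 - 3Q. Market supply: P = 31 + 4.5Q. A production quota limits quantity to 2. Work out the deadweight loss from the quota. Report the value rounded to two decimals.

Unrestricted equilibrium: Q* = (58 - 31)/(3 + 4.5) = 3.6.
At Q = 2 the demand price is 58 - 3(2) = 52 and the supply price is 31 + 4.5(2) = 40.
DWL = (1/2)(gap between curves at 2) x (Q* - 2) = (1/2)(12)(1.6) = 9.6.

9.60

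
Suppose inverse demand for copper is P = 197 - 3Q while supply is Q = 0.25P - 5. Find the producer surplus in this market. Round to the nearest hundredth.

1278.73

Rewriting supply in inverse form: P = 20 + 4Q.
Equilibrium: 197 - 3Q = 20 + 4Q, so Q* = 25.2857 and P* = 121.1429.
PS is the area between P* and the supply curve from 0 to Q*: (1/2)(25.2857)(101.1429) = 1278.7347.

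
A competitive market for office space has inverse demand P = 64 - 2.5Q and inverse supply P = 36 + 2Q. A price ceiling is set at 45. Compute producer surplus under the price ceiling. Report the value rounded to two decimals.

Free-market equilibrium: 64 - 2.5Q = 36 + 2Q gives Q* = 6.2222, P* = 48.4444.
At P = 45, sellers supply (45 - 36)/2 = 4.5 while buyers want more, so the quantity traded is 4.5 at price 45.
PS is the triangle above supply below 45: (1/2)(4.5)(45 - 36) = 20.25.

20.25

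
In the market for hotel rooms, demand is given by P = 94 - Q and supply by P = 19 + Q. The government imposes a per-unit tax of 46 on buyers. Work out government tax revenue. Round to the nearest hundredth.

Pre-tax equilibrium: 94 - Q = 19 + Q gives Q* = 37.5, P* = 56.5.
A tax on buyers shifts demand down by 46: (94 - 46) - Q = 19 + Q, so Q_t = 14.5. Buyers pay P_b = 79.5; sellers receive P_s = P_b - 46 = 33.5.
Tax revenue = t x Q_t = 46 x 14.5 = 667.

667.00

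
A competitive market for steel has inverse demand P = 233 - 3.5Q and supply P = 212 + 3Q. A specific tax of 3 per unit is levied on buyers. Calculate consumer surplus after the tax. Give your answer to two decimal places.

13.42

Pre-tax equilibrium: 233 - 3.5Q = 212 + 3Q gives Q* = 3.2308, P* = 221.6923.
With the tax, buyers' net willingness to pay falls by 3: (233 - 3) - 3.5Q = 212 + 3Q, so Q_t = 2.7692. Buyers pay P_b = 223.3077; sellers receive P_s = P_b - 3 = 220.3077.
CS = (1/2)(Q_t)(233 - P_b) = (1/2)(2.7692)(9.6923) = 13.4201.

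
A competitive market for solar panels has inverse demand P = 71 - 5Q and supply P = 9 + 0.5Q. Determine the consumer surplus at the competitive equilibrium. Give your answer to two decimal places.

Set 71 - 5Q = 9 + 0.5Q, which gives 62 = 5.5Q, so Q* = 11.2727 and P* = 71 - 5(11.2727) = 14.6364.
CS is the area between the demand curve and P* from 0 to Q*: (1/2)(11.2727)(56.3636) = 317.686.

317.69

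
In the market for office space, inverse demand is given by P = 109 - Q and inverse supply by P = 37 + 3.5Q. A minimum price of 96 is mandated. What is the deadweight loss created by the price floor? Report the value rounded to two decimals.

Without the control, 109 - Q = 37 + 3.5Q so Q* = 16 and P* = 93.
At P = 96, buyers demand (109 - 96)/1 = 13 while sellers would supply more, so the quantity traded is 13 at price 96.
At Q = 13 the demand price is 96 and the supply price is 82.5. Deadweight loss is the triangle between the curves from 13 to 16: (1/2)(96 - 82.5)(16 - 13) = 20.25.

20.25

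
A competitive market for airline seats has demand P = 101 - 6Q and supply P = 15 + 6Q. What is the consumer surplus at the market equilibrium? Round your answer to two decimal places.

Setting demand equal to supply, 86 = 12Q, so Q* = 7.1667 and P* = 58.
The demand choke price is 101, so CS = (1/2)(Q*)(101 - P*) = (1/2)(7.1667)(43) = 154.0833.

154.08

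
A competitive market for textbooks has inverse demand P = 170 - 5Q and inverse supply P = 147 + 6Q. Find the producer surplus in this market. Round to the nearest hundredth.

Setting demand equal to supply, 23 = 11Q, so Q* = 2.0909 and P* = 159.5455.
The supply curve's price intercept is 147, so PS = (1/2)(Q*)(P* - 147) = (1/2)(2.0909)(12.5455) = 13.1157.

13.12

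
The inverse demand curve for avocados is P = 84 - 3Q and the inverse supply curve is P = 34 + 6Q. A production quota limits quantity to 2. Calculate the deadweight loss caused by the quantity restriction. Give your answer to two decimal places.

Without the quota, 84 - 3Q = 34 + 6Q gives Q* = 5.5556.
At Q = 2 the demand price is 84 - 3(2) = 78 and the supply price is 34 + 6(2) = 46.
Deadweight loss is the triangle between the curves from 2 to 5.5556: (1/2)(78 - 46)(5.5556 - 2) = 56.8889.

56.89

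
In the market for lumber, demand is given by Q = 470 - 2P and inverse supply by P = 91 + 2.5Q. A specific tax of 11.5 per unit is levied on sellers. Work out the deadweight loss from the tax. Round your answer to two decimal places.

Rewriting demand in inverse form: P = 235 - 0.5Q.
Without the tax, 235 - 0.5Q = 91 + 2.5Q so Q* = 48 and P* = 211.
A tax on sellers shifts supply up by 11.5: 235 - 0.5Q = 91 + 2.5Q + 11.5, so Q_t = 44.1667. Buyers pay P_b = 212.9167; sellers receive P_s = P_b - 11.5 = 201.4167.
Deadweight loss is the triangle between the curves from Q_t to Q*: (1/2)(48 - 44.1667)(11.5) = 22.0417.

22.04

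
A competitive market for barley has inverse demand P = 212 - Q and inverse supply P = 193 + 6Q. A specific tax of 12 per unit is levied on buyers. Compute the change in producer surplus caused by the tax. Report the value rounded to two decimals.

-19.10

Pre-tax equilibrium: 212 - Q = 193 + 6Q gives Q* = 2.7143, P* = 209.2857.
With the tax, buyers' net willingness to pay falls by 12: (212 - 12) - Q = 193 + 6Q, so Q_t = 1. Buyers pay P_b = 211; sellers receive P_s = P_b - 12 = 199.
Producers lose the trapezoid between P_s and P* out to Q_t plus the triangle from Q_t to Q*: change in PS = 3 - 22.102 = -19.102.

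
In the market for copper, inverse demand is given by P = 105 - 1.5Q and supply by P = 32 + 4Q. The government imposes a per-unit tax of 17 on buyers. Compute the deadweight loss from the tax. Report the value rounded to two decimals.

Without the tax, 105 - 1.5Q = 32 + 4Q so Q* = 13.2727 and P* = 85.0909.
A tax on buyers shifts demand down by 17: (105 - 17) - 1.5Q = 32 + 4Q, so Q_t = 10.1818. Buyers pay P_b = 89.7273; sellers receive P_s = P_b - 17 = 72.7273.
The welfare triangle lost has base Q* - Q_t = 3.0909 and height t = 17, so DWL = (1/2)(3.0909)(17) = 26.2727.

26.27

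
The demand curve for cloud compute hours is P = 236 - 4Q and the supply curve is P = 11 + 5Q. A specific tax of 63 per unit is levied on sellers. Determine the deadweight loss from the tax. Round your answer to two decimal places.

Pre-tax equilibrium: 236 - 4Q = 11 + 5Q gives Q* = 25, P* = 136.
A tax on sellers shifts supply up by 63: 236 - 4Q = 11 + 5Q + 63, so Q_t = 18. Buyers pay P_b = 164; sellers receive P_s = P_b - 63 = 101.
The welfare triangle lost has base Q* - Q_t = 7 and height t = 63, so DWL = (1/2)(7)(63) = 220.5.

220.50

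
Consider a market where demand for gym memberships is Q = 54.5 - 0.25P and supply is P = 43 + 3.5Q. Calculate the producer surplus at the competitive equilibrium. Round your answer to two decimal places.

952.78

Rewriting demand in inverse form: P = 218 - 4Q.
Equilibrium: 218 - 4Q = 43 + 3.5Q, so Q* = 23.3333 and P* = 124.6667.
Producer surplus is the triangle above supply below P*: (1/2)(23.3333)(124.6667 - 43) = (1/2)(23.3333)(81.6667) = 952.7778.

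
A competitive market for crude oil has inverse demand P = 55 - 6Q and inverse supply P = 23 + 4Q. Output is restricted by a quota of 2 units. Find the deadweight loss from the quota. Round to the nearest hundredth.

7.20

Without the quota, 55 - 6Q = 23 + 4Q gives Q* = 3.2.
At Q = 2 the demand price is 55 - 6(2) = 43 and the supply price is 23 + 4(2) = 31.
DWL = (1/2)(gap between curves at 2) x (Q* - 2) = (1/2)(12)(1.2) = 7.2.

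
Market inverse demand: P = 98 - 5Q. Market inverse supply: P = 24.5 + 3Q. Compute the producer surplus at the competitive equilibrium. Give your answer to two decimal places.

Set 98 - 5Q = 24.5 + 3Q, which gives 73.5 = 8Q, so Q* = 9.1875 and P* = 98 - 5(9.1875) = 52.0625.
Producer surplus is the triangle above supply below P*: (1/2)(9.1875)(52.0625 - 24.5) = (1/2)(9.1875)(27.5625) = 126.6152.

126.62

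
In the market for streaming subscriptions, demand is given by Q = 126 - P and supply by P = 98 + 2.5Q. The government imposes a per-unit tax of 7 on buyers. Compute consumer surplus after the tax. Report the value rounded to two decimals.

18.00

Rewriting demand in inverse form: P = 126 - Q.
Without the tax, 126 - Q = 98 + 2.5Q so Q* = 8 and P* = 118.
With the tax, buyers' net willingness to pay falls by 7: (126 - 7) - Q = 98 + 2.5Q, so Q_t = 6. Buyers pay P_b = 120; sellers receive P_s = P_b - 7 = 113.
Consumer surplus is the triangle under demand above P_b: (1/2)(6)(126 - 120) = 18.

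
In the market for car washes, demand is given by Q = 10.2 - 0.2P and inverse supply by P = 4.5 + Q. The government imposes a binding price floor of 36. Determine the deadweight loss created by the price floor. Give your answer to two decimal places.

Rewriting demand in inverse form: P = 51 - 5Q.
Without the control, 51 - 5Q = 4.5 + Q so Q* = 7.75 and P* = 12.25.
At the floor price 36, quantity demanded is (51 - 36)/5 = 3; demand is the short side, so Q = 3 trades at P = 36.
At Q = 3 the demand price is 36 and the supply price is 7.5. Deadweight loss is the triangle between the curves from 3 to 7.75: (1/2)(36 - 7.5)(7.75 - 3) = 67.6875.

67.69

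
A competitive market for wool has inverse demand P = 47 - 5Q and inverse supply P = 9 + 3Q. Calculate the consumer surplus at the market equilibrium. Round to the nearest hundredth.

Set 47 - 5Q = 9 + 3Q, which gives 38 = 8Q, so Q* = 4.75 and P* = 47 - 5(4.75) = 23.25.
CS is the area between the demand curve and P* from 0 to Q*: (1/2)(4.75)(23.75) = 56.4062.

56.41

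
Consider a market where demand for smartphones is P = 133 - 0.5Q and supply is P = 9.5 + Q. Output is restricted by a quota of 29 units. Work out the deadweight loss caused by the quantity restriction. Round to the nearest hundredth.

Unrestricted equilibrium: Q* = (133 - 9.5)/(0.5 + 1) = 82.3333.
At Q = 29 the demand price is 133 - 0.5(29) = 118.5 and the supply price is 9.5 + (29) = 38.5.
Deadweight loss is the triangle between the curves from 29 to 82.3333: (1/2)(118.5 - 38.5)(82.3333 - 29) = 2133.3333.

2133.33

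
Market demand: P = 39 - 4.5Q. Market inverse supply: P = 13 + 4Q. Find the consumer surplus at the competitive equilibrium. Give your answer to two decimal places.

21.05

Set 39 - 4.5Q = 13 + 4Q, which gives 26 = 8.5Q, so Q* = 3.0588 and P* = 39 - 4.5(3.0588) = 25.2353.
The demand choke price is 39, so CS = (1/2)(Q*)(39 - P*) = (1/2)(3.0588)(13.7647) = 21.0519.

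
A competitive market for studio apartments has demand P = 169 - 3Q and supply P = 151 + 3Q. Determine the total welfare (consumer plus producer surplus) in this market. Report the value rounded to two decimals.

Setting demand equal to supply, 18 = 6Q, so Q* = 3 and P* = 160.
Total surplus is the full triangle between the curves from 0 to Q*: (1/2)(3)(169 - 151) = 27.

27.00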